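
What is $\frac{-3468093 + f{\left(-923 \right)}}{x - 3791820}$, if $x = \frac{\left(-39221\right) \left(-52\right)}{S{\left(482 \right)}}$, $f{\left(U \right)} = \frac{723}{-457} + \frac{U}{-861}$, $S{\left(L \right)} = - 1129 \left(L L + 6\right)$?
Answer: $\frac{2324281170217331365}{2541239392592021646} \approx 0.91463$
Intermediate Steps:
$S{\left(L \right)} = -6774 - 1129 L^{2}$ ($S{\left(L \right)} = - 1129 \left(L^{2} + 6\right) = - 1129 \left(6 + L^{2}\right) = -6774 - 1129 L^{2}$)
$f{\left(U \right)} = - \frac{723}{457} - \frac{U}{861}$ ($f{\left(U \right)} = 723 \left(- \frac{1}{457}\right) + U \left(- \frac{1}{861}\right) = - \frac{723}{457} - \frac{U}{861}$)
$x = - \frac{145678}{18735755}$ ($x = \frac{\left(-39221\right) \left(-52\right)}{-6774 - 1129 \cdot 482^{2}} = \frac{2039492}{-6774 - 262293796} = \frac{2039492}{-262300570} = 2039492 \left(- \frac{1}{262300570}\right) = - \frac{145678}{18735755} \approx -0.0077754$)
$\frac{-3468093 + f{\left(-923 \right)}}{x - 3791820} = \frac{-3468093 - \frac{200692}{393477}}{- \frac{145678}{18735755} - 3791820} = \frac{-3468093 + \left(- \frac{723}{457} + \frac{923}{861}\right)}{- \frac{71042610669778}{18735755}} = \left(-3468093 - \frac{200692}{393477}\right) \left(- \frac{18735755}{71042610669778}\right) = \left(- \frac{1364615030053}{393477}\right) \left(- \frac{18735755}{71042610669778}\right) = \frac{2324281170217331365}{2541239392592021646}$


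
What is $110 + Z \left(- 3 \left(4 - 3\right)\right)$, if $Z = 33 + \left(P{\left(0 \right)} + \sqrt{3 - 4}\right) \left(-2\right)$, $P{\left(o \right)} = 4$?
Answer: $35 + 6 i \approx 35.0 + 6.0 i$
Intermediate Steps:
$Z = 25 - 2 i$ ($Z = 33 + \left(4 + \sqrt{3 - 4}\right) \left(-2\right) = 33 + \left(4 + \sqrt{-1}\right) \left(-2\right) = 33 + \left(4 + i\right) \left(-2\right) = 33 - \left(8 + 2 i\right) = 25 - 2 i \approx 25.0 - 2.0 i$)
$110 + Z \left(- 3 \left(4 - 3\right)\right) = 110 + \left(25 - 2 i\right) \left(- 3 \left(4 - 3\right)\right) = 110 + \left(25 - 2 i\right) \left(\left(-3\right) 1\right) = 110 + \left(25 - 2 i\right) \left(-3\right) = 110 - \left(75 - 6 i\right) = 35 + 6 i$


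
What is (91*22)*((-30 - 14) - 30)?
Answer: -148148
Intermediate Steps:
(91*22)*((-30 - 14) - 30) = 2002*(-44 - 30) = 2002*(-74) = -148148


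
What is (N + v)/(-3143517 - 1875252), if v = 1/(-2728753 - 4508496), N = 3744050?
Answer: -27096622118449/36322080926481 ≈ -0.74601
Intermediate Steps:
v = -1/7237249 (v = 1/(-7237249) = -1/7237249 ≈ -1.3817e-7)
(N + v)/(-3143517 - 1875252) = (3744050 - 1/7237249)/(-3143517 - 1875252) = (27096622118449/7237249)/(-5018769) = (27096622118449/7237249)*(-1/5018769) = -27096622118449/36322080926481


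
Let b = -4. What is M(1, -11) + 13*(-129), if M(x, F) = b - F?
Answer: -1670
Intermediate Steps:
M(x, F) = -4 - F
M(1, -11) + 13*(-129) = (-4 - 1*(-11)) + 13*(-129) = (-4 + 11) - 1677 = 7 - 1677 = -1670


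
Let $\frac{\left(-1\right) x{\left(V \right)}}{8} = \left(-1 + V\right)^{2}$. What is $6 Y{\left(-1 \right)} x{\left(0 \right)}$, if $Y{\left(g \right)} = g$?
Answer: $48$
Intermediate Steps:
$x{\left(V \right)} = - 8 \left(-1 + V\right)^{2}$
$6 Y{\left(-1 \right)} x{\left(0 \right)} = 6 \left(-1\right) \left(- 8 \left(-1 + 0\right)^{2}\right) = - 6 \left(- 8 \left(-1\right)^{2}\right) = - 6 \left(\left(-8\right) 1\right) = \left(-6\right) \left(-8\right) = 48$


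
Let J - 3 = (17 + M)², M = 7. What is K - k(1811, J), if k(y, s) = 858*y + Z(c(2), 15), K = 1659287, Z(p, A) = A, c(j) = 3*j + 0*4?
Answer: 105434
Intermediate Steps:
c(j) = 3*j (c(j) = 3*j + 0 = 3*j)
J = 579 (J = 3 + (17 + 7)² = 3 + 24² = 3 + 576 = 579)
k(y, s) = 15 + 858*y (k(y, s) = 858*y + 15 = 15 + 858*y)
K - k(1811, J) = 1659287 - (15 + 858*1811) = 1659287 - (15 + 1553838) = 1659287 - 1*1553853 = 1659287 - 1553853 = 105434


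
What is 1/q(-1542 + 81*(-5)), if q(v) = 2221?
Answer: 1/2221 ≈ 0.00045025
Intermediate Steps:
1/q(-1542 + 81*(-5)) = 1/2221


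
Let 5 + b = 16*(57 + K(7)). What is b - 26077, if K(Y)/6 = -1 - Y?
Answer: -25938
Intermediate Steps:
K(Y) = -6 - 6*Y (K(Y) = 6*(-1 - Y) = -6 - 6*Y)
b = 139 (b = -5 + 16*(57 + (-6 - 6*7)) = -5 + 16*(57 + (-6 - 42)) = -5 + 16*(57 - 48) = -5 + 16*9 = -5 + 144 = 139)
b - 26077 = 139 - 26077 = -25938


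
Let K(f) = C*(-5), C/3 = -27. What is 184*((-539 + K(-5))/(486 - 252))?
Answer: -12328/117 ≈ -105.37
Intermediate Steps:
C = -81 (C = 3*(-27) = -81)
K(f) = 405 (K(f) = -81*(-5) = 405)
184*((-539 + K(-5))/(486 - 252)) = 184*((-539 + 405)/(486 - 252)) = 184*(-134/234) = 184*(-134*1/234) = 184*(-67/117) = -12328/117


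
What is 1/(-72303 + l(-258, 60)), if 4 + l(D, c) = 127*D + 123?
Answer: -1/104950 ≈ -9.5283e-6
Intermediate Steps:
l(D, c) = 119 + 127*D (l(D, c) = -4 + (127*D + 123) = -4 + (123 + 127*D) = 119 + 127*D)
1/(-72303 + l(-258, 60)) = 1/(-72303 + (119 + 127*(-258))) = 1/(-72303 + (119 - 32766)) = 1/(-72303 - 32647) = 1/(-104950) = -1/104950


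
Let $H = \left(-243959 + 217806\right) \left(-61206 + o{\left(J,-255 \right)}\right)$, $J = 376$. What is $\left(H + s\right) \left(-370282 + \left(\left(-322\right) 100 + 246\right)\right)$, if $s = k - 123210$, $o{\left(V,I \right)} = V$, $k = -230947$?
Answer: $-639769564614588$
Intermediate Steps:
$s = -354157$ ($s = -230947 - 123210 = -354157$)
$H = 1590886990$ ($H = \left(-243959 + 217806\right) \left(-61206 + 376\right) = \left(-26153\right) \left(-60830\right) = 1590886990$)
$\left(H + s\right) \left(-370282 + \left(\left(-322\right) 100 + 246\right)\right) = \left(1590886990 - 354157\right) \left(-370282 + \left(\left(-322\right) 100 + 246\right)\right) = 1590532833 \left(-370282 + \left(-32200 + 246\right)\right) = 1590532833 \left(-370282 - 31954\right) = 1590532833 \left(-402236\right) = -639769564614588$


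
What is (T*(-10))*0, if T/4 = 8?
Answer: 0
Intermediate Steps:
T = 32 (T = 4*8 = 32)
(T*(-10))*0 = (32*(-10))*0 = -320*0 = 0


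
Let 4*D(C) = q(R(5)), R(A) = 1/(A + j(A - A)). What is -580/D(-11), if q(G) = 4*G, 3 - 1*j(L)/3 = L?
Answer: -8120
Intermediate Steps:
j(L) = 9 - 3*L
R(A) = 1/(9 + A) (R(A) = 1/(A + (9 - 3*(A - A))) = 1/(A + (9 - 3*0)) = 1/(A + (9 + 0)) = 1/(A + 9) = 1/(9 + A))
D(C) = 1/14 (D(C) = (4/(9 + 5))/4 = (4/14)/4 = (4*(1/14))/4 = (¼)*(2/7) = 1/14)
-580/D(-11) = -580/1/14 = -580*14 = -8120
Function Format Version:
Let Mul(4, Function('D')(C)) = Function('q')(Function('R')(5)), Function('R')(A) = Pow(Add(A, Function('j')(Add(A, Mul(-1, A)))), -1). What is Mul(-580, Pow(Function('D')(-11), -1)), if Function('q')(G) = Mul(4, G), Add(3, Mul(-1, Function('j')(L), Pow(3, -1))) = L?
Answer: -8120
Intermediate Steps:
Function('j')(L) = Add(9, Mul(-3, L))
Function('R')(A) = Pow(Add(9, A), -1) (Function('R')(A) = Pow(Add(A, Add(9, Mul(-3, Add(A, Mul(-1, A))))), -1) = Pow(Add(A, Add(9, Mul(-3, 0))), -1) = Pow(Add(A, Add(9, 0)), -1) = Pow(Add(A, 9), -1) = Pow(Add(9, A), -1))
Function('D')(C) = Rational(1, 14) (Function('D')(C) = Mul(Rational(1, 4), Mul(4, Pow(Add(9, 5), -1))) = Mul(Rational(1, 4), Mul(4, Pow(14, -1))) = Mul(Rational(1, 4), Mul(4, Rational(1, 14))) = Mul(Rational(1, 4), Rational(2, 7)) = Rational(1, 14))
Mul(-580, Pow(Function('D')(-11), -1)) = Mul(-580, Pow(Rational(1, 14), -1)) = Mul(-580, 14) = -8120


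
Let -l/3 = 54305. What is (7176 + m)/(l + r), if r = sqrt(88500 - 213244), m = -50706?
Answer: 7091689950/26541421969 + 87060*I*sqrt(31186)/26541421969 ≈ 0.26719 + 0.00057926*I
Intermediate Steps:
l = -162915 (l = -3*54305 = -162915)
r = 2*I*sqrt(31186) (r = sqrt(-124744) = 2*I*sqrt(31186) ≈ 353.19*I)
(7176 + m)/(l + r) = (7176 - 50706)/(-162915 + 2*I*sqrt(31186)) = -43530/(-162915 + 2*I*sqrt(31186))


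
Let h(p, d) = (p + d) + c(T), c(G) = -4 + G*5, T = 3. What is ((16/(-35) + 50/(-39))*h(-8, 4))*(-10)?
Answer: 4748/39 ≈ 121.74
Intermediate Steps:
c(G) = -4 + 5*G
h(p, d) = 11 + d + p (h(p, d) = (p + d) + (-4 + 5*3) = (d + p) + (-4 + 15) = (d + p) + 11 = 11 + d + p)
((16/(-35) + 50/(-39))*h(-8, 4))*(-10) = ((16/(-35) + 50/(-39))*(11 + 4 - 8))*(-10) = ((16*(-1/35) + 50*(-1/39))*7)*(-10) = ((-16/35 - 50/39)*7)*(-10) = -2374/1365*7*(-10) = -2374/195*(-10) = 4748/39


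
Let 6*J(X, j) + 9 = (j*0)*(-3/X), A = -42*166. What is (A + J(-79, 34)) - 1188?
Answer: -16323/2 ≈ -8161.5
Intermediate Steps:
A = -6972
J(X, j) = -3/2 (J(X, j) = -3/2 + ((j*0)*(-3/X))/6 = -3/2 + (0*(-3/X))/6 = -3/2 + (1/6)*0 = -3/2 + 0 = -3/2)
(A + J(-79, 34)) - 1188 = (-6972 - 3/2) - 1188 = -13947/2 - 1188 = -16323/2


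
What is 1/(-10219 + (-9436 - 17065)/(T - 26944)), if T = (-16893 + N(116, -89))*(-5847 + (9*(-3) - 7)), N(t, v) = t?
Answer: -98638593/1007987808368 ≈ -9.7857e-5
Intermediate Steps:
T = 98665537 (T = (-16893 + 116)*(-5847 + (9*(-3) - 7)) = -16777*(-5847 + (-27 - 7)) = -16777*(-5847 - 34) = -16777*(-5881) = 98665537)
1/(-10219 + (-9436 - 17065)/(T - 26944)) = 1/(-10219 + (-9436 - 17065)/(98665537 - 26944)) = 1/(-10219 - 26501/98638593) = 1/(-1007987808368/98638593) = -98638593/1007987808368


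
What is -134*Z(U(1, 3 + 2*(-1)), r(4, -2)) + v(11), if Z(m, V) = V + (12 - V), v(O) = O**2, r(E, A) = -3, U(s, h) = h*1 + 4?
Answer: -1487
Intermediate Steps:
U(s, h) = 4 + h (U(s, h) = h + 4 = 4 + h)
Z(m, V) = 12
-134*Z(U(1, 3 + 2*(-1)), r(4, -2)) + v(11) = -134*12 + 11**2 = -1608 + 121 = -1487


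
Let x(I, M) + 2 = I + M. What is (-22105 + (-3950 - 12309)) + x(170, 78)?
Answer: -38118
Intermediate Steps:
x(I, M) = -2 + I + M (x(I, M) = -2 + (I + M) = -2 + I + M)
(-22105 + (-3950 - 12309)) + x(170, 78) = (-22105 + (-3950 - 12309)) + (-2 + 170 + 78) = (-22105 - 16259) + 246 = -38364 + 246 = -38118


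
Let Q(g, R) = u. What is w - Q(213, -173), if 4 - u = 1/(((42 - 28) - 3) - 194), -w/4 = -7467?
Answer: 5465111/183 ≈ 29864.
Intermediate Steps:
w = 29868 (w = -4*(-7467) = 29868)
u = 733/183 (u = 4 - 1/(((42 - 28) - 3) - 194) = 4 - 1/((14 - 3) - 194) = 4 - 1/(11 - 194) = 4 - 1/(-183) = 4 - 1*(-1/183) = 4 + 1/183 = 733/183 ≈ 4.0055)
Q(g, R) = 733/183
w - Q(213, -173) = 29868 - 1*733/183 = 29868 - 733/183 = 5465111/183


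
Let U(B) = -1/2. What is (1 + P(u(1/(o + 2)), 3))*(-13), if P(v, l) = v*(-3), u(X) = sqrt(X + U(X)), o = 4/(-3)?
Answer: 26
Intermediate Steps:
o = -4/3 (o = 4*(-1/3) = -4/3 ≈ -1.3333)
U(B) = -1/2 (U(B) = -1*1/2 = -1/2)
u(X) = sqrt(-1/2 + X) (u(X) = sqrt(X - 1/2) = sqrt(-1/2 + X))
P(v, l) = -3*v
(1 + P(u(1/(o + 2)), 3))*(-13) = (1 - 3*sqrt(-2 + 4/(-4/3 + 2))/2)*(-13) = (1 - 3*sqrt(-2 + 4/(2/3))/2)*(-13) = (1 - 3*sqrt(-2 + 4*(3/2))/2)*(-13) = (1 - 3*sqrt(-2 + 6)/2)*(-13) = (1 - 3*sqrt(4)/2)*(-13) = (1 - 3*2/2)*(-13) = (1 - 3*1)*(-13) = (1 - 3)*(-13) = -2*(-13) = 26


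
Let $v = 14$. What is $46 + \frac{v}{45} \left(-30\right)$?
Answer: $\frac{110}{3} \approx 36.667$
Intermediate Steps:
$46 + \frac{v}{45} \left(-30\right) = 46 + \frac{14}{45} \left(-30\right) = 46 - \frac{28}{3} = \frac{110}{3}$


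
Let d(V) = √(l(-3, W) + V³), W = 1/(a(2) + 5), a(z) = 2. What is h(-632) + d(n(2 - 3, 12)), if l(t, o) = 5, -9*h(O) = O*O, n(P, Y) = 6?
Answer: -399424/9 + √221 ≈ -44366.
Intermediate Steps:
h(O) = -O²/9 (h(O) = -O*O/9 = -O²/9)
W = ⅐ (W = 1/(2 + 5) = 1/7 = ⅐ ≈ 0.14286)
d(V) = √(5 + V³)
h(-632) + d(n(2 - 3, 12)) = -⅑*(-632)² + √(5 + 6³) = -⅑*399424 + √(5 + 216) = -399424/9 + √221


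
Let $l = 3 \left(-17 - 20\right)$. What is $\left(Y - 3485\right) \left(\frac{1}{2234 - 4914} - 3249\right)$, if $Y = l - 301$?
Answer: $\frac{33932429937}{2680} \approx 1.2661 \cdot 10^{7}$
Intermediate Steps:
$l = -111$ ($l = 3 \left(-37\right) = -111$)
$Y = -412$ ($Y = -111 - 301 = -412$)
$\left(Y - 3485\right) \left(\frac{1}{2234 - 4914} - 3249\right) = \left(-412 - 3485\right) \left(\frac{1}{2234 - 4914} - 3249\right) = - 3897 \left(\frac{1}{-2680} - 3249\right) = - 3897 \left(- \frac{1}{2680} - 3249\right) = \left(-3897\right) \left(- \frac{8707321}{2680}\right) = \frac{33932429937}{2680}$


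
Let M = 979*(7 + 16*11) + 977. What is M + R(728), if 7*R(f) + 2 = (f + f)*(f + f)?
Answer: 3380872/7 ≈ 4.8298e+5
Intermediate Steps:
R(f) = -2/7 + 4*f**2/7 (R(f) = -2/7 + ((f + f)*(f + f))/7 = -2/7 + ((2*f)*(2*f))/7 = -2/7 + (4*f**2)/7 = -2/7 + 4*f**2/7)
M = 180134 (M = 979*(7 + 176) + 977 = 979*183 + 977 = 179157 + 977 = 180134)
M + R(728) = 180134 + (-2/7 + (4/7)*728**2) = 180134 + (-2/7 + (4/7)*529984) = 180134 + (-2/7 + 302848) = 180134 + 2119934/7 = 3380872/7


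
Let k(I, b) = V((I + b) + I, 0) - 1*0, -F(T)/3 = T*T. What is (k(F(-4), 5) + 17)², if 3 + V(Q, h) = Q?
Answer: 5929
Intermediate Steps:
F(T) = -3*T² (F(T) = -3*T*T = -3*T²)
V(Q, h) = -3 + Q
k(I, b) = -3 + b + 2*I (k(I, b) = (-3 + ((I + b) + I)) - 1*0 = (-3 + (b + 2*I)) + 0 = (-3 + b + 2*I) + 0 = -3 + b + 2*I)
(k(F(-4), 5) + 17)² = ((-3 + 5 + 2*(-3*(-4)²)) + 17)² = ((-3 + 5 + 2*(-3*16)) + 17)² = ((-3 + 5 + 2*(-48)) + 17)² = ((-3 + 5 - 96) + 17)² = (-94 + 17)² = (-77)² = 5929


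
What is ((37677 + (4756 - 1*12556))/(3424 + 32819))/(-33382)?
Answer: -9959/403287942 ≈ -2.4695e-5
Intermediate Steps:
((37677 + (4756 - 1*12556))/(3424 + 32819))/(-33382) = ((37677 + (4756 - 12556))/36243)*(-1/33382) = ((37677 - 7800)*(1/36243))*(-1/33382) = (29877*(1/36243))*(-1/33382) = (9959/12081)*(-1/33382) = -9959/403287942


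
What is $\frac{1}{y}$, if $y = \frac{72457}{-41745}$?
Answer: $- \frac{3795}{6587} \approx -0.57613$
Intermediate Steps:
$y = - \frac{6587}{3795}$ ($y = 72457 \left(- \frac{1}{41745}\right) = - \frac{6587}{3795} \approx -1.7357$)
$\frac{1}{y} = \frac{1}{- \frac{6587}{3795}} = - \frac{3795}{6587}$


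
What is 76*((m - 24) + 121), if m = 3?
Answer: 7600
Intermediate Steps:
76*((m - 24) + 121) = 76*((3 - 24) + 121) = 76*(-21 + 121) = 76*100 = 7600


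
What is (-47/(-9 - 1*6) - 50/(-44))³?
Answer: 2797260929/35937000 ≈ 77.838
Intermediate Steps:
(-47/(-9 - 1*6) - 50/(-44))³ = (-47/(-9 - 6) - 50*(-1/44))³ = (-47/(-15) + 25/22)³ = (-47*(-1/15) + 25/22)³ = (47/15 + 25/22)³ = (1409/330)³ = 2797260929/35937000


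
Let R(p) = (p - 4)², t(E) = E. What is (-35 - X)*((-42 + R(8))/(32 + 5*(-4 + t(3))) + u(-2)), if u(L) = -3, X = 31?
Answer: 2354/9 ≈ 261.56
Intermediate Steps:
R(p) = (-4 + p)²
(-35 - X)*((-42 + R(8))/(32 + 5*(-4 + t(3))) + u(-2)) = (-35 - 1*31)*((-42 + (-4 + 8)²)/(32 + 5*(-4 + 3)) - 3) = (-35 - 31)*((-42 + 4²)/(32 + 5*(-1)) - 3) = -66*((-42 + 16)/(32 - 5) - 3) = -66*(-26/27 - 3) = -66*(-107/27) = 2354/9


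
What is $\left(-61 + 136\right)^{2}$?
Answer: $5625$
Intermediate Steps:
$\left(-61 + 136\right)^{2} = 75^{2} = 5625$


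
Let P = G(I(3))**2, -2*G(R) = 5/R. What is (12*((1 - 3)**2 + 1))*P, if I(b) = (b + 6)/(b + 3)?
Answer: 500/3 ≈ 166.67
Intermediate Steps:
I(b) = (6 + b)/(3 + b)
G(R) = -5/(2*R)
P = 25/9 (P = (-5*(3 + 3)/(6 + 3)/2)**2 = (-5/(2*(9/6)))**2 = (-5/(2*((1/6)*9)))**2 = (-5/(2*3/2))**2 = (-5/2*2/3)**2 = (-5/3)**2 = 25/9 ≈ 2.7778)
(12*((1 - 3)**2 + 1))*P = (12*((1 - 3)**2 + 1))*(25/9) = (12*((-2)**2 + 1))*(25/9) = (12*(4 + 1))*(25/9) = (12*5)*(25/9) = 60*(25/9) = 500/3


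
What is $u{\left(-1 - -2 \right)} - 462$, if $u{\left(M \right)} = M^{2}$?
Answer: $-461$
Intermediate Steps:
$u{\left(-1 - -2 \right)} - 462 = \left(-1 - -2\right)^{2} - 462 = \left(-1 + 2\right)^{2} - 462 = 1^{2} - 462 = 1 - 462 = -461$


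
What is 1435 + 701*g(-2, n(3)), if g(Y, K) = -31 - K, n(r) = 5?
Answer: -23801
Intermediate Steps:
1435 + 701*g(-2, n(3)) = 1435 + 701*(-31 - 1*5) = 1435 + 701*(-31 - 5) = 1435 + 701*(-36) = 1435 - 25236 = -23801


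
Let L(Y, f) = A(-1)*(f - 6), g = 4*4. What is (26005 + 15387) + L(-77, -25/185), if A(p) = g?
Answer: 1527872/37 ≈ 41294.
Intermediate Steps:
g = 16
A(p) = 16
L(Y, f) = -96 + 16*f (L(Y, f) = 16*(f - 6) = 16*(-6 + f) = -96 + 16*f)
(26005 + 15387) + L(-77, -25/185) = (26005 + 15387) + (-96 + 16*(-25/185)) = 41392 + (-96 + 16*(-25*1/185)) = 41392 + (-96 + 16*(-5/37)) = 41392 + (-96 - 80/37) = 41392 - 3632/37 = 1527872/37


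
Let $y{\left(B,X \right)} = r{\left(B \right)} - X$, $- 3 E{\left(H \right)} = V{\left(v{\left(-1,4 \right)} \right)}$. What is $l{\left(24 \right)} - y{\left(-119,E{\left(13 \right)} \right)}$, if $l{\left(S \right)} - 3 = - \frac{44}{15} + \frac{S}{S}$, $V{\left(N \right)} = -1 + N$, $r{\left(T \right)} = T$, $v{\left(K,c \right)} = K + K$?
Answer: $\frac{1816}{15} \approx 121.07$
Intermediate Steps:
$v{\left(K,c \right)} = 2 K$
$E{\left(H \right)} = 1$ ($E{\left(H \right)} = - \frac{-1 + 2 \left(-1\right)}{3} = - \frac{-1 - 2}{3} = \left(- \frac{1}{3}\right) \left(-3\right) = 1$)
$y{\left(B,X \right)} = B - X$
$l{\left(S \right)} = \frac{16}{15}$ ($l{\left(S \right)} = 3 + \left(- \frac{44}{15} + \frac{S}{S}\right) = 3 + \left(\left(-44\right) \frac{1}{15} + 1\right) = 3 + \left(- \frac{44}{15} + 1\right) = 3 - \frac{29}{15} = \frac{16}{15}$)
$l{\left(24 \right)} - y{\left(-119,E{\left(13 \right)} \right)} = \frac{16}{15} - \left(-119 - 1\right) = \frac{16}{15} - -120 = \frac{16}{15} + 120 = \frac{1816}{15}$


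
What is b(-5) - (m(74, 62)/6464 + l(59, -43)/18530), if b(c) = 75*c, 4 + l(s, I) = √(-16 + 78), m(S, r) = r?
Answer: -11229460751/29944480 - √62/18530 ≈ -375.01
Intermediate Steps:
l(s, I) = -4 + √62 (l(s, I) = -4 + √(-16 + 78) = -4 + √62)
b(-5) - (m(74, 62)/6464 + l(59, -43)/18530) = 75*(-5) - (62/6464 + (-4 + √62)/18530) = -375 - (62*(1/6464) + (-4 + √62)*(1/18530)) = -375 - (31/3232 + (-2/9265 + √62/18530)) = -375 - (280751/29944480 + √62/18530) = -375 + (-280751/29944480 - √62/18530) = -11229460751/29944480 - √62/18530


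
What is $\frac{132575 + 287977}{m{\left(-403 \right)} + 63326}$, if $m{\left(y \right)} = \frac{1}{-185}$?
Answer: $\frac{8644680}{1301701} \approx 6.6411$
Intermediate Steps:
$m{\left(y \right)} = - \frac{1}{185}$
$\frac{132575 + 287977}{m{\left(-403 \right)} + 63326} = \frac{132575 + 287977}{- \frac{1}{185} + 63326} = \frac{420552}{\frac{11715309}{185}} = 420552 \cdot \frac{185}{11715309} = \frac{8644680}{1301701}$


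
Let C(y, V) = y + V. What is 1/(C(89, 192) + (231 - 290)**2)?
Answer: 1/3762 ≈ 0.00026582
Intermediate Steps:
C(y, V) = V + y
1/(C(89, 192) + (231 - 290)**2) = 1/((192 + 89) + (231 - 290)**2) = 1/(281 + (-59)**2) = 1/(281 + 3481) = 1/3762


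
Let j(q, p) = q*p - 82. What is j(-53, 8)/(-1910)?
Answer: 253/955 ≈ 0.26492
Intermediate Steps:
j(q, p) = -82 + p*q (j(q, p) = p*q - 82 = -82 + p*q)
j(-53, 8)/(-1910) = (-82 + 8*(-53))/(-1910) = (-82 - 424)*(-1/1910) = -506*(-1/1910) = 253/955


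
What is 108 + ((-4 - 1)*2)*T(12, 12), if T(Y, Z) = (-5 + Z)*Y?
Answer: -732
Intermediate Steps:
T(Y, Z) = Y*(-5 + Z)
108 + ((-4 - 1)*2)*T(12, 12) = 108 + ((-4 - 1)*2)*(12*(-5 + 12)) = 108 + (-5*2)*(12*7) = 108 - 10*84 = 108 - 840 = -732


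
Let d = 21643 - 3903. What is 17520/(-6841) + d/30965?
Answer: -84229492/42366313 ≈ -1.9881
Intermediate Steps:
d = 17740
17520/(-6841) + d/30965 = 17520/(-6841) + 17740/30965 = 17520*(-1/6841) + 17740*(1/30965) = -17520/6841 + 3548/6193 = -84229492/42366313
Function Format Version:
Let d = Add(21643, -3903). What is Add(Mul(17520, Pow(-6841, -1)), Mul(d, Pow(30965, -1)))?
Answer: Rational(-84229492, 42366313) ≈ -1.9881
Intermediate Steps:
d = 17740
Add(Mul(17520, Pow(-6841, -1)), Mul(d, Pow(30965, -1))) = Add(Mul(17520, Pow(-6841, -1)), Mul(17740, Pow(30965, -1))) = Add(Mul(17520, Rational(-1, 6841)), Mul(17740, Rational(1, 30965))) = Add(Rational(-17520, 6841), Rational(3548, 6193)) = Rational(-84229492, 42366313)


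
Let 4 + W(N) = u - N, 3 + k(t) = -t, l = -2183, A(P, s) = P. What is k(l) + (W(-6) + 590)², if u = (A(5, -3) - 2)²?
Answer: 363381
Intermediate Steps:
k(t) = -3 - t
u = 9 (u = (5 - 2)² = 3² = 9)
W(N) = 5 - N (W(N) = -4 + (9 - N) = 5 - N)
k(l) + (W(-6) + 590)² = (-3 - 1*(-2183)) + ((5 - 1*(-6)) + 590)² = (-3 + 2183) + ((5 + 6) + 590)² = 2180 + (11 + 590)² = 2180 + 601² = 2180 + 361201 = 363381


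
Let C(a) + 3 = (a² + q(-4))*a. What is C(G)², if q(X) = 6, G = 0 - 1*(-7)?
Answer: 145924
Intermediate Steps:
G = 7 (G = 0 + 7 = 7)
C(a) = -3 + a*(6 + a²) (C(a) = -3 + (a² + 6)*a = -3 + (6 + a²)*a = -3 + a*(6 + a²))
C(G)² = (-3 + 7³ + 6*7)² = (-3 + 343 + 42)² = 382² = 145924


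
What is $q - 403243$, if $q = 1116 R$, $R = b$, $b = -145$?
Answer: $-565063$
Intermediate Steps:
$R = -145$
$q = -161820$ ($q = 1116 \left(-145\right) = -161820$)
$q - 403243 = -161820 - 403243 = -565063$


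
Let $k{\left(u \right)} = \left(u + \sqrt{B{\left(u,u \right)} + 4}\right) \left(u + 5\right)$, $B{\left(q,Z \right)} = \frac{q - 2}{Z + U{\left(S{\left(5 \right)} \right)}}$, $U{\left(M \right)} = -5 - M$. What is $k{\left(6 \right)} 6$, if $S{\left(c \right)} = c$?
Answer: $396 + 66 \sqrt{3} \approx 510.32$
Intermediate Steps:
$B{\left(q,Z \right)} = \frac{-2 + q}{-10 + Z}$ ($B{\left(q,Z \right)} = \frac{q - 2}{Z - 10} = \frac{-2 + q}{Z - 10} = \frac{-2 + q}{-10 + Z}$)
$k{\left(u \right)} = \left(5 + u\right) \left(u + \sqrt{4 + \frac{-2 + u}{-10 + u}}\right)$ ($k{\left(u \right)} = \left(u + \sqrt{\frac{-2 + u}{-10 + u} + 4}\right) \left(u + 5\right) = \left(u + \sqrt{4 + \frac{-2 + u}{-10 + u}}\right) \left(5 + u\right) = \left(5 + u\right) \left(u + \sqrt{4 + \frac{-2 + u}{-10 + u}}\right)$)
$k{\left(6 \right)} 6 = \left(6^{2} + 5 \cdot 6 + 5 \sqrt{\frac{-42 + 5 \cdot 6}{-10 + 6}} + 6 \sqrt{\frac{-42 + 5 \cdot 6}{-10 + 6}}\right) 6 = \left(36 + 30 + 5 \sqrt{\frac{-42 + 30}{-4}} + 6 \sqrt{\frac{-42 + 30}{-4}}\right) 6 = \left(36 + 30 + 5 \sqrt{\left(- \frac{1}{4}\right) \left(-12\right)} + 6 \sqrt{\left(- \frac{1}{4}\right) \left(-12\right)}\right) 6 = \left(36 + 30 + 5 \sqrt{3} + 6 \sqrt{3}\right) 6 = \left(66 + 11 \sqrt{3}\right) 6 = 396 + 66 \sqrt{3}$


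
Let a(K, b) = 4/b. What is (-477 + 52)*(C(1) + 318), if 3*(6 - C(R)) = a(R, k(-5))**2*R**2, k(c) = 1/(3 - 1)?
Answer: -385900/3 ≈ -1.2863e+5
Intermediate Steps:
k(c) = 1/2
C(R) = 6 - 64*R**2/3 (C(R) = 6 - (4/(1/2))**2*R**2/3 = 6 - (4*2)**2*R**2/3 = 6 - 8**2*R**2/3 = 6 - 64*R**2/3)
(-477 + 52)*(C(1) + 318) = (-477 + 52)*((6 - 64/3*1**2) + 318) = -425*((6 - 64/3*1) + 318) = -425*((6 - 64/3) + 318) = -425*(-46/3 + 318) = -425*908/3 = -385900/3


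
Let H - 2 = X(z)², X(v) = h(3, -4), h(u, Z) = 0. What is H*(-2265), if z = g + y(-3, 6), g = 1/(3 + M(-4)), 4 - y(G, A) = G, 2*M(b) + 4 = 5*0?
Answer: -4530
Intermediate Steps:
M(b) = -2 (M(b) = -2 + (5*0)/2 = -2 + (½)*0 = -2 + 0 = -2)
y(G, A) = 4 - G
g = 1 (g = 1/(3 - 2) = 1/1 = 1)
z = 8 (z = 1 + (4 - 1*(-3)) = 1 + (4 + 3) = 1 + 7 = 8)
X(v) = 0
H = 2 (H = 2 + 0² = 2 + 0 = 2)
H*(-2265) = 2*(-2265) = -4530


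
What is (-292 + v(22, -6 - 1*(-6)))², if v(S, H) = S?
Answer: 72900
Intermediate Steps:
(-292 + v(22, -6 - 1*(-6)))² = (-292 + 22)² = (-270)² = 72900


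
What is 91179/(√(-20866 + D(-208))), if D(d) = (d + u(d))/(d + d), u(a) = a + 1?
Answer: -364716*I*√225675866/8679841 ≈ -631.23*I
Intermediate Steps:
u(a) = 1 + a
D(d) = (1 + 2*d)/(2*d) (D(d) = (d + (1 + d))/(d + d) = (1 + 2*d)/((2*d)) = (1 + 2*d)*(1/(2*d)) = (1 + 2*d)/(2*d))
91179/(√(-20866 + D(-208))) = 91179/(√(-20866 + (½ - 208)/(-208))) = 91179/(√(-20866 - 1/208*(-415/2))) = 91179/(√(-20866 + 415/416)) = 91179/(√(-8679841/416)) = 91179/((I*√225675866/104)) = 91179*(-4*I*√225675866/8679841) = -364716*I*√225675866/8679841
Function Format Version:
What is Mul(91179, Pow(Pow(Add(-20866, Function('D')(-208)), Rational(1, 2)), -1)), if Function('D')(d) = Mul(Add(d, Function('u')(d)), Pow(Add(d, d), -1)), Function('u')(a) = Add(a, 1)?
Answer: Mul(Rational(-364716, 8679841), I, Pow(225675866, Rational(1, 2))) ≈ Mul(-631.23, I)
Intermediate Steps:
Function('u')(a) = Add(1, a)
Function('D')(d) = Mul(Rational(1, 2), Pow(d, -1), Add(1, Mul(2, d))) (Function('D')(d) = Mul(Add(d, Add(1, d)), Pow(Add(d, d), -1)) = Mul(Add(1, Mul(2, d)), Pow(Mul(2, d), -1)) = Mul(Add(1, Mul(2, d)), Mul(Rational(1, 2), Pow(d, -1))) = Mul(Rational(1, 2), Pow(d, -1), Add(1, Mul(2, d))))
Mul(91179, Pow(Pow(Add(-20866, Function('D')(-208)), Rational(1, 2)), -1)) = Mul(91179, Pow(Pow(Add(-20866, Mul(Pow(-208, -1), Add(Rational(1, 2), -208))), Rational(1, 2)), -1)) = Mul(91179, Pow(Pow(Add(-20866, Mul(Rational(-1, 208), Rational(-415, 2))), Rational(1, 2)), -1)) = Mul(91179, Pow(Pow(Add(-20866, Rational(415, 416)), Rational(1, 2)), -1)) = Mul(91179, Pow(Pow(Rational(-8679841, 416), Rational(1, 2)), -1)) = Mul(91179, Pow(Mul(Rational(1, 104), I, Pow(225675866, Rational(1, 2))), -1)) = Mul(91179, Mul(Rational(-4, 8679841), I, Pow(225675866, Rational(1, 2)))) = Mul(Rational(-364716, 8679841), I, Pow(225675866, Rational(1, 2)))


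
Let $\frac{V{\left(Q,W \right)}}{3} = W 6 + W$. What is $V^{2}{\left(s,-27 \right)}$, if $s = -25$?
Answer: $321489$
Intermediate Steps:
$V{\left(Q,W \right)} = 21 W$ ($V{\left(Q,W \right)} = 3 \left(W 6 + W\right) = 3 \left(6 W + W\right) = 3 \cdot 7 W = 21 W$)
$V^{2}{\left(s,-27 \right)} = \left(21 \left(-27\right)\right)^{2} = \left(-567\right)^{2} = 321489$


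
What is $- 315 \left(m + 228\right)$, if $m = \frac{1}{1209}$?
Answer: $- \frac{28943565}{403} \approx -71820.0$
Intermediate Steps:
$m = \frac{1}{1209} \approx 0.00082713$
$- 315 \left(m + 228\right) = - 315 \left(\frac{1}{1209} + 228\right) = \left(-315\right) \frac{275653}{1209} = - \frac{28943565}{403}$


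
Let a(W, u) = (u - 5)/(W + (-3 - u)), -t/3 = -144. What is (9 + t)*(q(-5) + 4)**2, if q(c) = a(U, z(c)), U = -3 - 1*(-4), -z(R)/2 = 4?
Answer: 5929/4 ≈ 1482.3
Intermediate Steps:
z(R) = -8 (z(R) = -2*4 = -8)
t = 432 (t = -3*(-144) = 432)
U = 1 (U = -3 + 4 = 1)
a(W, u) = (-5 + u)/(-3 + W - u)
q(c) = -13/6 (q(c) = (5 - 1*(-8))/(3 - 8 - 1*1) = (5 + 8)/(3 - 8 - 1) = 13/(-6) = -1/6*13 = -13/6)
(9 + t)*(q(-5) + 4)**2 = (9 + 432)*(-13/6 + 4)**2 = 441*(11/6)**2 = 441*(121/36) = 5929/4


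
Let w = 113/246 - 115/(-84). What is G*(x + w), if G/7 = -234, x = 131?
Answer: -17840979/82 ≈ -2.1757e+5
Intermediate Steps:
G = -1638 (G = 7*(-234) = -1638)
w = 2099/1148 (w = 113*(1/246) - 115*(-1/84) = 113/246 + 115/84 = 2099/1148 ≈ 1.8284)
G*(x + w) = -1638*(131 + 2099/1148) = -1638*152487/1148 = -17840979/82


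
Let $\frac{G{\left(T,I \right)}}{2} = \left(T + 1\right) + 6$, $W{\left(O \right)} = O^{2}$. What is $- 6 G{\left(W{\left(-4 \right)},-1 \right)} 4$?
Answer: $-1104$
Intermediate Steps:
$G{\left(T,I \right)} = 14 + 2 T$ ($G{\left(T,I \right)} = 2 \left(\left(T + 1\right) + 6\right) = 2 \left(\left(1 + T\right) + 6\right) = 2 \left(7 + T\right) = 14 + 2 T$)
$- 6 G{\left(W{\left(-4 \right)},-1 \right)} 4 = - 6 \left(14 + 2 \left(-4\right)^{2}\right) 4 = - 6 \left(14 + 2 \cdot 16\right) 4 = - 6 \left(14 + 32\right) 4 = \left(-6\right) 46 \cdot 4 = \left(-276\right) 4 = -1104$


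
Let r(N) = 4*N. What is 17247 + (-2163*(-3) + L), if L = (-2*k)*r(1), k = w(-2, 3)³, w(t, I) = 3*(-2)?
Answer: 25464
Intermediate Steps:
w(t, I) = -6
k = -216 (k = (-6)³ = -216)
L = 1728 (L = (-2*(-216))*(4*1) = 432*4 = 1728)
17247 + (-2163*(-3) + L) = 17247 + (-2163*(-3) + 1728) = 17247 + (-103*(-63) + 1728) = 17247 + (6489 + 1728) = 17247 + 8217 = 25464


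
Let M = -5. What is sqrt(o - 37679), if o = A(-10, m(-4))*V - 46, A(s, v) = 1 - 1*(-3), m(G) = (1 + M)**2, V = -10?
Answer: I*sqrt(37765) ≈ 194.33*I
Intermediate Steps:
m(G) = 16 (m(G) = (1 - 5)**2 = (-4)**2 = 16)
A(s, v) = 4 (A(s, v) = 1 + 3 = 4)
o = -86 (o = 4*(-10) - 46 = -40 - 46 = -86)
sqrt(o - 37679) = sqrt(-86 - 37679) = sqrt(-37765) = I*sqrt(37765)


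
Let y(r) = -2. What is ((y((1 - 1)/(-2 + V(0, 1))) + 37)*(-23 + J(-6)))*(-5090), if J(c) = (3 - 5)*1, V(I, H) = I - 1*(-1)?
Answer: 4453750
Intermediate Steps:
V(I, H) = 1 + I (V(I, H) = I + 1 = 1 + I)
J(c) = -2 (J(c) = -2*1 = -2)
((y((1 - 1)/(-2 + V(0, 1))) + 37)*(-23 + J(-6)))*(-5090) = ((-2 + 37)*(-23 - 2))*(-5090) = (35*(-25))*(-5090) = -875*(-5090) = 4453750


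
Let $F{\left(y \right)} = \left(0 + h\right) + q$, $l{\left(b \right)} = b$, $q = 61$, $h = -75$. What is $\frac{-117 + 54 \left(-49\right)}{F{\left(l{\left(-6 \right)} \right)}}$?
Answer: $\frac{2763}{14} \approx 197.36$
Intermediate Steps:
$F{\left(y \right)} = -14$ ($F{\left(y \right)} = \left(0 - 75\right) + 61 = -75 + 61 = -14$)
$\frac{-117 + 54 \left(-49\right)}{F{\left(l{\left(-6 \right)} \right)}} = \frac{-117 + 54 \left(-49\right)}{-14} = \left(-117 - 2646\right) \left(- \frac{1}{14}\right) = \left(-2763\right) \left(- \frac{1}{14}\right) = \frac{2763}{14}$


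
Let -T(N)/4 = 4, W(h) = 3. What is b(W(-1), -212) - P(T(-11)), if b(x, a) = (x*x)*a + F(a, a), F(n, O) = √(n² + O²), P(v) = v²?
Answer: -2164 + 212*√2 ≈ -1864.2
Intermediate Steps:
T(N) = -16 (T(N) = -4*4 = -16)
F(n, O) = √(O² + n²)
b(x, a) = a*x² + √2*√(a²) (b(x, a) = (x*x)*a + √(a² + a²) = x²*a + √(2*a²) = a*x² + √2*√(a²))
b(W(-1), -212) - P(T(-11)) = (-212*3² + √2*√((-212)²)) - 1*(-16)² = (-212*9 + √2*√44944) - 1*256 = (-1908 + √2*212) - 256 = (-1908 + 212*√2) - 256 = -2164 + 212*√2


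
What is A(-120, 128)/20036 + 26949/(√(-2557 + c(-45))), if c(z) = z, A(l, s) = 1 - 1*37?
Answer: -9/5009 - 26949*I*√2602/2602 ≈ -0.0017968 - 528.31*I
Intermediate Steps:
A(l, s) = -36 (A(l, s) = 1 - 37 = -36)
A(-120, 128)/20036 + 26949/(√(-2557 + c(-45))) = -36/20036 + 26949/(√(-2557 - 45)) = -36*1/20036 + 26949/(√(-2602)) = -9/5009 + 26949/((I*√2602)) = -9/5009 + 26949*(-I*√2602/2602) = -9/5009 - 26949*I*√2602/2602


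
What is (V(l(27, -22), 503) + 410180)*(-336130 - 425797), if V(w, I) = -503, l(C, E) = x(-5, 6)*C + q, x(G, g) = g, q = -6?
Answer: -312143967579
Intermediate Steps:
l(C, E) = -6 + 6*C (l(C, E) = 6*C - 6 = -6 + 6*C)
(V(l(27, -22), 503) + 410180)*(-336130 - 425797) = (-503 + 410180)*(-336130 - 425797) = 409677*(-761927) = -312143967579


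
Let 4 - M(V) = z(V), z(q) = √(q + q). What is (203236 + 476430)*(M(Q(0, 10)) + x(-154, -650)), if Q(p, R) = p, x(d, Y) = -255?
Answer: -170596166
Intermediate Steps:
z(q) = √2*√q (z(q) = √(2*q) = √2*√q)
M(V) = 4 - √2*√V
(203236 + 476430)*(M(Q(0, 10)) + x(-154, -650)) = (203236 + 476430)*((4 - √2*√0) - 255) = 679666*((4 - 1*√2*0) - 255) = 679666*((4 + 0) - 255) = 679666*(4 - 255) = 679666*(-251) = -170596166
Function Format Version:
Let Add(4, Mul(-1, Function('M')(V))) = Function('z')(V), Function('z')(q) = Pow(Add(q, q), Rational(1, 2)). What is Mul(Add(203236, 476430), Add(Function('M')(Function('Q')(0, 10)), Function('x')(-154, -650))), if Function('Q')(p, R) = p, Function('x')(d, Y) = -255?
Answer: -170596166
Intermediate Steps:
Function('z')(q) = Mul(Pow(2, Rational(1, 2)), Pow(q, Rational(1, 2))) (Function('z')(q) = Pow(Mul(2, q), Rational(1, 2)) = Mul(Pow(2, Rational(1, 2)), Pow(q, Rational(1, 2))))
Function('M')(V) = Add(4, Mul(-1, Pow(2, Rational(1, 2)), Pow(V, Rational(1, 2)))) (Function('M')(V) = Add(4, Mul(-1, Mul(Pow(2, Rational(1, 2)), Pow(V, Rational(1, 2))))) = Add(4, Mul(-1, Pow(2, Rational(1, 2)), Pow(V, Rational(1, 2)))))
Mul(Add(203236, 476430), Add(Function('M')(Function('Q')(0, 10)), Function('x')(-154, -650))) = Mul(Add(203236, 476430), Add(Add(4, Mul(-1, Pow(2, Rational(1, 2)), Pow(0, Rational(1, 2)))), -255)) = Mul(679666, Add(Add(4, Mul(-1, Pow(2, Rational(1, 2)), 0)), -255)) = Mul(679666, Add(Add(4, 0), -255)) = Mul(679666, Add(4, -255)) = Mul(679666, -251) = -170596166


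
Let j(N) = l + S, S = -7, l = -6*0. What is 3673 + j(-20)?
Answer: 3666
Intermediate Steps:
l = 0
j(N) = -7 (j(N) = 0 - 7 = -7)
3673 + j(-20) = 3673 - 7 = 3666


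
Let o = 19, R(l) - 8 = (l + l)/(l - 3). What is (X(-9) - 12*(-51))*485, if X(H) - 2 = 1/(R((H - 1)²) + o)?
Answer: 839517055/2819 ≈ 2.9781e+5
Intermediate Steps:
R(l) = 8 + 2*l/(-3 + l) (R(l) = 8 + (l + l)/(l - 3) = 8 + (2*l)/(-3 + l) = 8 + 2*l/(-3 + l))
X(H) = 2 + 1/(19 + 2*(-12 + 5*(-1 + H)²)/(-3 + (-1 + H)²)) (X(H) = 2 + 1/(2*(-12 + 5*(H - 1)²)/(-3 + (H - 1)²) + 19) = 2 + 1/(2*(-12 + 5*(-1 + H)²)/(-3 + (-1 + H)²) + 19) = 2 + 1/(19 + 2*(-12 + 5*(-1 + H)²)/(-3 + (-1 + H)²)))
(X(-9) - 12*(-51))*485 = ((-165 + 59*(-1 - 9)²)/(-81 + 29*(-1 - 9)²) - 12*(-51))*485 = ((-165 + 59*(-10)²)/(-81 + 29*(-10)²) + 612)*485 = ((-165 + 59*100)/(-81 + 29*100) + 612)*485 = ((-165 + 5900)/(-81 + 2900) + 612)*485 = (5735/2819 + 612)*485 = (1730963/2819)*485 = 839517055/2819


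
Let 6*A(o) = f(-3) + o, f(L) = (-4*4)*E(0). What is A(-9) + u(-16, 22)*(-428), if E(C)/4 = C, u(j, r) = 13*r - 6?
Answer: -239683/2 ≈ -1.1984e+5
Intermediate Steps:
u(j, r) = -6 + 13*r
E(C) = 4*C
f(L) = 0 (f(L) = (-4*4)*(4*0) = -16*0 = 0)
A(o) = o/6 (A(o) = (0 + o)/6 = o/6)
A(-9) + u(-16, 22)*(-428) = (1/6)*(-9) + (-6 + 13*22)*(-428) = -3/2 + (-6 + 286)*(-428) = -3/2 + 280*(-428) = -3/2 - 119840 = -239683/2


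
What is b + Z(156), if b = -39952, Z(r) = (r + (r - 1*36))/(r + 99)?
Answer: -3395828/85 ≈ -39951.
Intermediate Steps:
Z(r) = (-36 + 2*r)/(99 + r) (Z(r) = (r + (r - 36))/(99 + r) = (r + (-36 + r))/(99 + r) = (-36 + 2*r)/(99 + r))
b + Z(156) = -39952 + 2*(-18 + 156)/(99 + 156) = -39952 + 2*138/255 = -39952 + 2*(1/255)*138 = -39952 + 92/85 = -3395828/85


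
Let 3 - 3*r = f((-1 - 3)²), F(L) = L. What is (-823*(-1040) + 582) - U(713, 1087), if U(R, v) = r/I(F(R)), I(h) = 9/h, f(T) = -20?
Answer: 23109155/27 ≈ 8.5590e+5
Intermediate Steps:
r = 23/3 (r = 1 - ⅓*(-20) = 1 + 20/3 = 23/3 ≈ 7.6667)
U(R, v) = 23*R/27 (U(R, v) = 23/(3*((9/R))) = 23*(R/9)/3 = 23*R/27)
(-823*(-1040) + 582) - U(713, 1087) = (-823*(-1040) + 582) - 23*713/27 = (855920 + 582) - 1*16399/27 = 856502 - 16399/27 = 23109155/27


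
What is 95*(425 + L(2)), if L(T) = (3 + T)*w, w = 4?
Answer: 42275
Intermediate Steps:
L(T) = 12 + 4*T (L(T) = (3 + T)*4 = 12 + 4*T)
95*(425 + L(2)) = 95*(425 + (12 + 4*2)) = 95*(425 + (12 + 8)) = 95*(425 + 20) = 95*445 = 42275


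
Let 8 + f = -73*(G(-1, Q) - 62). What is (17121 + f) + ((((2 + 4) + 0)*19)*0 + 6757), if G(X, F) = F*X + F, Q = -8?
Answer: 28396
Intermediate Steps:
G(X, F) = F + F*X
f = 4518 (f = -8 - 73*(-8*(1 - 1) - 62) = -8 - 73*(-8*0 - 62) = -8 - 73*(0 - 62) = -8 - 73*(-62) = -8 + 4526 = 4518)
(17121 + f) + ((((2 + 4) + 0)*19)*0 + 6757) = (17121 + 4518) + ((((2 + 4) + 0)*19)*0 + 6757) = 21639 + (((6 + 0)*19)*0 + 6757) = 21639 + ((6*19)*0 + 6757) = 21639 + (114*0 + 6757) = 21639 + (0 + 6757) = 21639 + 6757 = 28396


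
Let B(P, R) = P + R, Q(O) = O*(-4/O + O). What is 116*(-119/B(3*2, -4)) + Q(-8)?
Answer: -6842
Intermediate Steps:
Q(O) = O*(O - 4/O)
116*(-119/B(3*2, -4)) + Q(-8) = 116*(-119/(3*2 - 4)) + (-4 + (-8)**2) = 116*(-119/(6 - 4)) + (-4 + 64) = 116*(-119/2) + 60 = -6902 + 60 = -6842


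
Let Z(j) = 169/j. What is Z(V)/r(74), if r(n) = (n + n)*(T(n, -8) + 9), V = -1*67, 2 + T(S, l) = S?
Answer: -169/803196 ≈ -0.00021041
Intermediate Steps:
T(S, l) = -2 + S
V = -67
r(n) = 2*n*(7 + n) (r(n) = (n + n)*((-2 + n) + 9) = (2*n)*(7 + n) = 2*n*(7 + n))
Z(V)/r(74) = (169/(-67))/((2*74*(7 + 74))) = (169*(-1/67))/((2*74*81)) = -169/67/11988 = -169/67*1/11988 = -169/803196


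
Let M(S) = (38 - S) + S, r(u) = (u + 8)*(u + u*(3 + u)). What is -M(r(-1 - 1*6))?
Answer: -38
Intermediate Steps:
r(u) = (8 + u)*(u + u*(3 + u))
M(S) = 38
-M(r(-1 - 1*6)) = -1*38 = -38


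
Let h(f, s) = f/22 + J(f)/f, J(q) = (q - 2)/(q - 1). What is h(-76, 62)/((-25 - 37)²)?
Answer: -10147/11247544 ≈ -0.00090215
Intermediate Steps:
J(q) = (-2 + q)/(-1 + q)
h(f, s) = f/22 + (-2 + f)/(f*(-1 + f)) (h(f, s) = f/22 + ((-2 + f)/(-1 + f))/f = f*(1/22) + (-2 + f)/(f*(-1 + f)) = f/22 + (-2 + f)/(f*(-1 + f)))
h(-76, 62)/((-25 - 37)²) = ((-2 - 76 + (1/22)*(-76)²*(-1 - 76))/((-76)*(-1 - 76)))/((-25 - 37)²) = (-1/76*(-2 - 76 + (1/22)*5776*(-77))/(-77))/((-62)²) = -1/76*(-1/77)*(-2 - 76 - 20216)/3844 = -1/76*(-1/77)*(-20294)*(1/3844) = -10147/2926*1/3844 = -10147/11247544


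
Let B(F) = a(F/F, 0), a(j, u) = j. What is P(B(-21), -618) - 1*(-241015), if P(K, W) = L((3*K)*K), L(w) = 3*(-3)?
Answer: 241006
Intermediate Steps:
B(F) = 1 (B(F) = F/F = 1)
L(w) = -9
P(K, W) = -9
P(B(-21), -618) - 1*(-241015) = -9 - 1*(-241015) = -9 + 241015 = 241006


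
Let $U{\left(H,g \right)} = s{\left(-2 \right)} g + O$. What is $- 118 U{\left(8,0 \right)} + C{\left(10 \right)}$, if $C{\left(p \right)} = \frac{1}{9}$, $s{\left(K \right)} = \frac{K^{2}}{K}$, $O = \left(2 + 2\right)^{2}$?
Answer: $- \frac{16991}{9} \approx -1887.9$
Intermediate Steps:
$O = 16$ ($O = 4^{2} = 16$)
$s{\left(K \right)} = K$
$C{\left(p \right)} = \frac{1}{9}$
$U{\left(H,g \right)} = 16 - 2 g$ ($U{\left(H,g \right)} = - 2 g + 16 = 16 - 2 g$)
$- 118 U{\left(8,0 \right)} + C{\left(10 \right)} = - 118 \left(16 - 0\right) + \frac{1}{9} = - 118 \left(16 + 0\right) + \frac{1}{9} = \left(-118\right) 16 + \frac{1}{9} = -1888 + \frac{1}{9} = - \frac{16991}{9}$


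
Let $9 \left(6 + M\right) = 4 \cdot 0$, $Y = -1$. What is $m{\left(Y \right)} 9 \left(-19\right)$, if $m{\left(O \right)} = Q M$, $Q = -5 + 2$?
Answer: $-3078$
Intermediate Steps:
$Q = -3$
$M = -6$ ($M = -6 + \frac{4 \cdot 0}{9} = -6 + \frac{1}{9} \cdot 0 = -6 + 0 = -6$)
$m{\left(O \right)} = 18$ ($m{\left(O \right)} = \left(-3\right) \left(-6\right) = 18$)
$m{\left(Y \right)} 9 \left(-19\right) = 18 \cdot 9 \left(-19\right) = 162 \left(-19\right) = -3078$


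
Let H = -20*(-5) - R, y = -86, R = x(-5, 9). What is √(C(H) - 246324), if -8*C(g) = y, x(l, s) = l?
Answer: I*√985253/2 ≈ 496.3*I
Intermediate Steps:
R = -5
H = 105 (H = -20*(-5) - 1*(-5) = 100 + 5 = 105)
C(g) = 43/4 (C(g) = -⅛*(-86) = 43/4)
√(C(H) - 246324) = √(43/4 - 246324) = √(-985253/4) = I*√985253/2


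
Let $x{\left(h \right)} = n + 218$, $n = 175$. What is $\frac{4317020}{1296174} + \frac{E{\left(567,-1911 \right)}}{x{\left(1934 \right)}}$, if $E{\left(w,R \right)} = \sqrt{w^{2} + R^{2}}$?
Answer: $\frac{2158510}{648087} + \frac{7 \sqrt{9010}}{131} \approx 8.4027$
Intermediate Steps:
$E{\left(w,R \right)} = \sqrt{R^{2} + w^{2}}$
$x{\left(h \right)} = 393$ ($x{\left(h \right)} = 175 + 218 = 393$)
$\frac{4317020}{1296174} + \frac{E{\left(567,-1911 \right)}}{x{\left(1934 \right)}} = \frac{4317020}{1296174} + \frac{\sqrt{\left(-1911\right)^{2} + 567^{2}}}{393} = 4317020 \cdot \frac{1}{1296174} + \sqrt{3651921 + 321489} \cdot \frac{1}{393} = \frac{2158510}{648087} + \sqrt{3973410} \cdot \frac{1}{393} = \frac{2158510}{648087} + 21 \sqrt{9010} \cdot \frac{1}{393} = \frac{2158510}{648087} + \frac{7 \sqrt{9010}}{131}$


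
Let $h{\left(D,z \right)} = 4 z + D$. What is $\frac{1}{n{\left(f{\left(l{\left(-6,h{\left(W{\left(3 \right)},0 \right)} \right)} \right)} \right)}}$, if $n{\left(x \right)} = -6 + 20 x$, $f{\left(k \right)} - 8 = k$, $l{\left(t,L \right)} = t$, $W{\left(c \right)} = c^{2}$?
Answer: $\frac{1}{34} \approx 0.029412$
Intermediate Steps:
$h{\left(D,z \right)} = D + 4 z$
$f{\left(k \right)} = 8 + k$
$\frac{1}{n{\left(f{\left(l{\left(-6,h{\left(W{\left(3 \right)},0 \right)} \right)} \right)} \right)}} = \frac{1}{-6 + 20 \left(8 - 6\right)} = \frac{1}{-6 + 20 \cdot 2} = \frac{1}{-6 + 40} = \frac{1}{34}$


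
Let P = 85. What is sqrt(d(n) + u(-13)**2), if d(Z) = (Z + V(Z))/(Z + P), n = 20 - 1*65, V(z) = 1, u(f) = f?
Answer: sqrt(16790)/10 ≈ 12.958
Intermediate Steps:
n = -45 (n = 20 - 65 = -45)
d(Z) = (1 + Z)/(85 + Z) (d(Z) = (Z + 1)/(Z + 85) = (1 + Z)/(85 + Z))
sqrt(d(n) + u(-13)**2) = sqrt((1 - 45)/(85 - 45) + (-13)**2) = sqrt(-44/40 + 169) = sqrt((1/40)*(-44) + 169) = sqrt(-11/10 + 169) = sqrt(1679/10) = sqrt(16790)/10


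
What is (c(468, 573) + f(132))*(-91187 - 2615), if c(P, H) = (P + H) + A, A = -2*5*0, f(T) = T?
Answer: -110029746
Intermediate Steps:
A = 0 (A = -10*0 = 0)
c(P, H) = H + P (c(P, H) = (P + H) + 0 = (H + P) + 0 = H + P)
(c(468, 573) + f(132))*(-91187 - 2615) = ((573 + 468) + 132)*(-91187 - 2615) = (1041 + 132)*(-93802) = 1173*(-93802) = -110029746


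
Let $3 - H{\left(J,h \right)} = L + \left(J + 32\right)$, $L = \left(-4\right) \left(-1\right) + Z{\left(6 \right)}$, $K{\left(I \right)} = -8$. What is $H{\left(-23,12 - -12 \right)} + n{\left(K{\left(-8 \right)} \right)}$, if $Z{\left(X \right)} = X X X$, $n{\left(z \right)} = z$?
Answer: $-234$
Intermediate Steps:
$Z{\left(X \right)} = X^{3}$ ($Z{\left(X \right)} = X^{2} X = X^{3}$)
$L = 220$ ($L = \left(-4\right) \left(-1\right) + 6^{3} = 4 + 216 = 220$)
$H{\left(J,h \right)} = -249 - J$ ($H{\left(J,h \right)} = 3 - \left(220 + \left(J + 32\right)\right) = 3 - \left(220 + \left(32 + J\right)\right) = 3 - \left(252 + J\right) = -249 - J$)
$H{\left(-23,12 - -12 \right)} + n{\left(K{\left(-8 \right)} \right)} = \left(-249 - -23\right) - 8 = \left(-249 + 23\right) - 8 = -226 - 8 = -234$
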